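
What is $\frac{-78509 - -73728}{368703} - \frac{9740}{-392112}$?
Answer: $\frac{5297777}{446212564} \approx 0.011873$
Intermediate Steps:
$\frac{-78509 - -73728}{368703} - \frac{9740}{-392112} = \left(-78509 + 73728\right) \frac{1}{368703} - - \frac{2435}{98028} = \left(-4781\right) \frac{1}{368703} + \frac{2435}{98028} = - \frac{4781}{368703} + \frac{2435}{98028} = \frac{5297777}{446212564}$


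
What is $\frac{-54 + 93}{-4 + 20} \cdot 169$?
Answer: $\frac{6591}{16} \approx 411.94$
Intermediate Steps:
$\frac{-54 + 93}{-4 + 20} \cdot 169 = \frac{39}{16} \cdot 169 = \frac{6591}{16}$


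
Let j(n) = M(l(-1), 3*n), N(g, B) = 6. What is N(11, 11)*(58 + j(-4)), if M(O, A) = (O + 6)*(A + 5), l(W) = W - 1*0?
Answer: 138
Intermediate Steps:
l(W) = W (l(W) = W + 0 = W)
M(O, A) = (5 + A)*(6 + O) (M(O, A) = (6 + O)*(5 + A) = (5 + A)*(6 + O))
j(n) = 25 + 15*n (j(n) = 30 + 5*(-1) + 6*(3*n) + (3*n)*(-1) = 30 - 5 + 18*n - 3*n = 25 + 15*n)
N(11, 11)*(58 + j(-4)) = 6*(58 + (25 + 15*(-4))) = 6*(58 + (25 - 60)) = 6*(58 - 35) = 6*23 = 138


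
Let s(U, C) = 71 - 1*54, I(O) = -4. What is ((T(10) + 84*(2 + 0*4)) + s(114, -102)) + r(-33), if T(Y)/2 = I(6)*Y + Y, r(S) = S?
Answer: 92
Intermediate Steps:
s(U, C) = 17 (s(U, C) = 71 - 54 = 17)
T(Y) = -6*Y (T(Y) = 2*(-4*Y + Y) = 2*(-3*Y) = -6*Y)
((T(10) + 84*(2 + 0*4)) + s(114, -102)) + r(-33) = ((-6*10 + 84*(2 + 0*4)) + 17) - 33 = ((-60 + 84*(2 + 0)) + 17) - 33 = ((-60 + 84*2) + 17) - 33 = ((-60 + 168) + 17) - 33 = (108 + 17) - 33 = 125 - 33 = 92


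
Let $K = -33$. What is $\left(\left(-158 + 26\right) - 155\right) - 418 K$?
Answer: $13507$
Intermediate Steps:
$\left(\left(-158 + 26\right) - 155\right) - 418 K = \left(\left(-158 + 26\right) - 155\right) - -13794 = \left(-132 - 155\right) + 13794 = -287 + 13794 = 13507$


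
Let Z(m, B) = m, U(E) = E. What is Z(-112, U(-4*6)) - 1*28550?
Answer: -28662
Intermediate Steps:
Z(-112, U(-4*6)) - 1*28550 = -112 - 1*28550 = -112 - 28550 = -28662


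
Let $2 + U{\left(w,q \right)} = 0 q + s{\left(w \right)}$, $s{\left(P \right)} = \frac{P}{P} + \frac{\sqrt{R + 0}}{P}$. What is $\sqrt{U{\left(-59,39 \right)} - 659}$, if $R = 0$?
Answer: $2 i \sqrt{165} \approx 25.69 i$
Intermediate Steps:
$s{\left(P \right)} = 1$ ($s{\left(P \right)} = \frac{P}{P} + \frac{\sqrt{0 + 0}}{P} = 1 + \frac{\sqrt{0}}{P} = 1 + \frac{0}{P} = 1 + 0 = 1$)
$U{\left(w,q \right)} = -1$ ($U{\left(w,q \right)} = -2 + \left(0 q + 1\right) = -2 + \left(0 + 1\right) = -2 + 1 = -1$)
$\sqrt{U{\left(-59,39 \right)} - 659} = \sqrt{-1 - 659} = \sqrt{-660} = 2 i \sqrt{165}$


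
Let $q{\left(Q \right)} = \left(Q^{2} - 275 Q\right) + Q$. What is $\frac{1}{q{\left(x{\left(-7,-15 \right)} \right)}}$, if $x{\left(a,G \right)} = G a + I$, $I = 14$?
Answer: $- \frac{1}{18445} \approx -5.4215 \cdot 10^{-5}$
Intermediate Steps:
$x{\left(a,G \right)} = 14 + G a$ ($x{\left(a,G \right)} = G a + 14 = 14 + G a$)
$q{\left(Q \right)} = Q^{2} - 274 Q$
$\frac{1}{q{\left(x{\left(-7,-15 \right)} \right)}} = \frac{1}{\left(14 - -105\right) \left(-274 + \left(14 - -105\right)\right)} = \frac{1}{\left(14 + 105\right) \left(-274 + \left(14 + 105\right)\right)} = \frac{1}{119 \left(-274 + 119\right)} = \frac{1}{119 \left(-155\right)} = \frac{1}{-18445} = - \frac{1}{18445}$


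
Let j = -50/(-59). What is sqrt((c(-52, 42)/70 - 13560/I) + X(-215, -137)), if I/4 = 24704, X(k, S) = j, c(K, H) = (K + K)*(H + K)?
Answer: 3*sqrt(703343687137)/637672 ≈ 3.9456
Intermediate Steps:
c(K, H) = 2*K*(H + K) (c(K, H) = (2*K)*(H + K) = 2*K*(H + K))
j = 50/59 (j = -50*(-1/59) = 50/59 ≈ 0.84746)
X(k, S) = 50/59
I = 98816 (I = 4*24704 = 98816)
sqrt((c(-52, 42)/70 - 13560/I) + X(-215, -137)) = sqrt(((2*(-52)*(42 - 52))/70 - 13560/98816) + 50/59) = sqrt(((2*(-52)*(-10))*(1/70) - 13560*1/98816) + 50/59) = sqrt((1040*(1/70) - 1695/12352) + 50/59) = sqrt((104/7 - 1695/12352) + 50/59) = sqrt(1272743/86464 + 50/59) = sqrt(79415037/5101376) = 3*sqrt(703343687137)/637672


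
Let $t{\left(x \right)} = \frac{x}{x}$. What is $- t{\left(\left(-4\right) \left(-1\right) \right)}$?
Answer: $-1$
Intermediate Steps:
$t{\left(x \right)} = 1$
$- t{\left(\left(-4\right) \left(-1\right) \right)} = \left(-1\right) 1 = -1$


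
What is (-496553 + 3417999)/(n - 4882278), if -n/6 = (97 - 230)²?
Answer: -132793/226746 ≈ -0.58565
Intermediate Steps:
n = -106134 (n = -6*(97 - 230)² = -6*(-133)² = -6*17689 = -106134)
(-496553 + 3417999)/(n - 4882278) = (-496553 + 3417999)/(-106134 - 4882278) = 2921446/(-4988412) = 2921446*(-1/4988412) = -132793/226746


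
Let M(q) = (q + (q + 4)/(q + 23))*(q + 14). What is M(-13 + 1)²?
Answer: 78400/121 ≈ 647.93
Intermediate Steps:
M(q) = (14 + q)*(q + (4 + q)/(23 + q)) (M(q) = (q + (4 + q)/(23 + q))*(14 + q) = (14 + q)*(q + (4 + q)/(23 + q)))
M(-13 + 1)² = ((56 + (-13 + 1)³ + 38*(-13 + 1)² + 340*(-13 + 1))/(23 + (-13 + 1)))² = ((56 + (-12)³ + 38*(-12)² + 340*(-12))/(23 - 12))² = ((56 - 1728 + 38*144 - 4080)/11)² = ((56 - 1728 + 5472 - 4080)/11)² = ((1/11)*(-280))² = (-280/11)² = 78400/121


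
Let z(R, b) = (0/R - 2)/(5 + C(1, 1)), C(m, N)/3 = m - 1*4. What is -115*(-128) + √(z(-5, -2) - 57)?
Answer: 14720 + I*√226/2 ≈ 14720.0 + 7.5166*I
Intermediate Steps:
C(m, N) = -12 + 3*m (C(m, N) = 3*(m - 1*4) = 3*(m - 4) = 3*(-4 + m) = -12 + 3*m)
z(R, b) = ½ (z(R, b) = (0/R - 2)/(5 + (-12 + 3*1)) = (0 - 2)/(5 + (-12 + 3)) = -2/(5 - 9) = -2/(-4) = -2*(-¼) = ½)
-115*(-128) + √(z(-5, -2) - 57) = -115*(-128) + √(½ - 57) = 14720 + √(-113/2) = 14720 + I*√226/2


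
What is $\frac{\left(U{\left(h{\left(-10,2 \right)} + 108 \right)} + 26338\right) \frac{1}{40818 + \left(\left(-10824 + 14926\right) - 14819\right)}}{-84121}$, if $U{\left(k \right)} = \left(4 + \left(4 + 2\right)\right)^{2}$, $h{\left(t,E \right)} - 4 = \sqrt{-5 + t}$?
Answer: $- \frac{26438}{2532126221} \approx -1.0441 \cdot 10^{-5}$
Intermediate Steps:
$h{\left(t,E \right)} = 4 + \sqrt{-5 + t}$
$U{\left(k \right)} = 100$ ($U{\left(k \right)} = \left(4 + 6\right)^{2} = 10^{2} = 100$)
$\frac{\left(U{\left(h{\left(-10,2 \right)} + 108 \right)} + 26338\right) \frac{1}{40818 + \left(\left(-10824 + 14926\right) - 14819\right)}}{-84121} = \frac{\left(100 + 26338\right) \frac{1}{40818 + \left(\left(-10824 + 14926\right) - 14819\right)}}{-84121} = \frac{26438}{40818 + \left(4102 - 14819\right)} \left(- \frac{1}{84121}\right) = \frac{26438}{40818 - 10717} \left(- \frac{1}{84121}\right) = \frac{26438}{30101} \left(- \frac{1}{84121}\right) = - \frac{26438}{2532126221}$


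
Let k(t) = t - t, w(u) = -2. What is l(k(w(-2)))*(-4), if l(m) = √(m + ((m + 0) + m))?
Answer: 0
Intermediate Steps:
k(t) = 0
l(m) = √3*√m (l(m) = √(m + (m + m)) = √(m + 2*m) = √(3*m) = √3*√m)
l(k(w(-2)))*(-4) = (√3*√0)*(-4) = (√3*0)*(-4) = 0*(-4) = 0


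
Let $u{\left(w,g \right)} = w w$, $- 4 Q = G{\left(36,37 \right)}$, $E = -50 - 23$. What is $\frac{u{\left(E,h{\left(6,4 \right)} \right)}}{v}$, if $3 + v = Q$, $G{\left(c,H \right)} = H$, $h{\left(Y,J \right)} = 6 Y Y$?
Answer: $- \frac{21316}{49} \approx -435.02$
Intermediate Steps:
$h{\left(Y,J \right)} = 6 Y^{2}$
$E = -73$ ($E = -50 - 23 = -73$)
$Q = - \frac{37}{4}$ ($Q = \left(- \frac{1}{4}\right) 37 = - \frac{37}{4} \approx -9.25$)
$u{\left(w,g \right)} = w^{2}$
$v = - \frac{49}{4}$ ($v = -3 - \frac{37}{4} = - \frac{49}{4} \approx -12.25$)
$\frac{u{\left(E,h{\left(6,4 \right)} \right)}}{v} = \frac{\left(-73\right)^{2}}{- \frac{49}{4}} = 5329 \left(- \frac{4}{49}\right) = - \frac{21316}{49}$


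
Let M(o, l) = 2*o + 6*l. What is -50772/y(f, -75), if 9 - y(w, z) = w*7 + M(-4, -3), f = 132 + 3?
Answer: 25386/455 ≈ 55.793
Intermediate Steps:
f = 135
y(w, z) = 35 - 7*w (y(w, z) = 9 - (w*7 + (2*(-4) + 6*(-3))) = 9 - (7*w + (-8 - 18)) = 9 - (7*w - 26) = 9 - (-26 + 7*w) = 9 + (26 - 7*w) = 35 - 7*w)
-50772/y(f, -75) = -50772/(35 - 7*135) = -50772/(35 - 945) = -50772/(-910) = -50772*(-1/910) = 25386/455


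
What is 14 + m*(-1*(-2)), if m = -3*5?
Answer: -16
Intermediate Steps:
m = -15
14 + m*(-1*(-2)) = 14 - (-15)*(-2) = 14 - 15*2 = 14 - 30 = -16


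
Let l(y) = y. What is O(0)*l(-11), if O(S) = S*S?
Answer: 0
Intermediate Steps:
O(S) = S²
O(0)*l(-11) = 0²*(-11) = 0*(-11) = 0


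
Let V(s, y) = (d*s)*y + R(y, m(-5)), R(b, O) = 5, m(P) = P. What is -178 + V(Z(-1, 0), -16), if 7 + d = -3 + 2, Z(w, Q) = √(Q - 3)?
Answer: -173 + 128*I*√3 ≈ -173.0 + 221.7*I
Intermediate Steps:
Z(w, Q) = √(-3 + Q)
d = -8 (d = -7 + (-3 + 2) = -7 - 1 = -8)
V(s, y) = 5 - 8*s*y (V(s, y) = (-8*s)*y + 5 = -8*s*y + 5 = 5 - 8*s*y)
-178 + V(Z(-1, 0), -16) = -178 + (5 - 8*√(-3 + 0)*(-16)) = -178 + (5 - 8*√(-3)*(-16)) = -178 + (5 - 8*I*√3*(-16)) = -178 + (5 + 128*I*√3) = -173 + 128*I*√3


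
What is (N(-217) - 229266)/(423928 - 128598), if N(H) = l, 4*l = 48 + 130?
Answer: -458443/590660 ≈ -0.77615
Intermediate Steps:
l = 89/2 (l = (48 + 130)/4 = (1/4)*178 = 89/2 ≈ 44.500)
N(H) = 89/2
(N(-217) - 229266)/(423928 - 128598) = (89/2 - 229266)/(423928 - 128598) = -458443/2/295330 = -458443/2*1/295330 = -458443/590660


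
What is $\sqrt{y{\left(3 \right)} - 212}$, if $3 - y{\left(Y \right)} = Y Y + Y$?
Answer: $i \sqrt{221} \approx 14.866 i$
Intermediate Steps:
$y{\left(Y \right)} = 3 - Y - Y^{2}$ ($y{\left(Y \right)} = 3 - \left(Y Y + Y\right) = 3 - \left(Y^{2} + Y\right) = 3 - \left(Y + Y^{2}\right) = 3 - Y - Y^{2}$)
$\sqrt{y{\left(3 \right)} - 212} = \sqrt{\left(3 - 3 - 3^{2}\right) - 212} = \sqrt{\left(3 - 3 - 9\right) - 212} = \sqrt{-9 - 212} = \sqrt{-221} = i \sqrt{221}$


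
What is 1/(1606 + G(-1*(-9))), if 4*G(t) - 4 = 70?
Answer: 2/3249 ≈ 0.00061557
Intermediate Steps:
G(t) = 37/2 (G(t) = 1 + (1/4)*70 = 1 + 35/2 = 37/2)
1/(1606 + G(-1*(-9))) = 1/(1606 + 37/2) = 1/(3249/2) = 2/3249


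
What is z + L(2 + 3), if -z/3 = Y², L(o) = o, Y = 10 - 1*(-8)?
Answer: -967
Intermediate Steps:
Y = 18 (Y = 10 + 8 = 18)
z = -972 (z = -3*18² = -3*324 = -972)
z + L(2 + 3) = -972 + (2 + 3) = -972 + 5 = -967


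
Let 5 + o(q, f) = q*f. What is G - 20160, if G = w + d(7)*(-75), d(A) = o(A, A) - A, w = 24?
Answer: -22911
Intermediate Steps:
o(q, f) = -5 + f*q (o(q, f) = -5 + q*f = -5 + f*q)
d(A) = -5 + A² - A (d(A) = (-5 + A*A) - A = (-5 + A²) - A = -5 + A² - A)
G = -2751 (G = 24 + (-5 + 7² - 1*7)*(-75) = 24 + (-5 + 49 - 7)*(-75) = 24 + 37*(-75) = 24 - 2775 = -2751)
G - 20160 = -2751 - 20160 = -22911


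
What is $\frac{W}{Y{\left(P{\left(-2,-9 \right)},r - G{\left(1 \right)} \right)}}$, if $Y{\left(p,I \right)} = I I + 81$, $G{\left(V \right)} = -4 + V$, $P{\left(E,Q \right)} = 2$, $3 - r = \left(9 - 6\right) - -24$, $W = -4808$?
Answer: $- \frac{2404}{261} \approx -9.2107$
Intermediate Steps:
$r = -24$ ($r = 3 - \left(\left(9 - 6\right) - -24\right) = 3 - \left(\left(9 - 6\right) + 24\right) = 3 - \left(3 + 24\right) = 3 - 27 = -24$)
$Y{\left(p,I \right)} = 81 + I^{2}$ ($Y{\left(p,I \right)} = I^{2} + 81 = 81 + I^{2}$)
$\frac{W}{Y{\left(P{\left(-2,-9 \right)},r - G{\left(1 \right)} \right)}} = - \frac{4808}{81 + \left(-24 - \left(-4 + 1\right)\right)^{2}} = - \frac{4808}{81 + \left(-24 - -3\right)^{2}} = - \frac{4808}{81 + \left(-24 + 3\right)^{2}} = - \frac{4808}{81 + \left(-21\right)^{2}} = - \frac{4808}{81 + 441} = - \frac{4808}{522} = \left(-4808\right) \frac{1}{522} = - \frac{2404}{261}$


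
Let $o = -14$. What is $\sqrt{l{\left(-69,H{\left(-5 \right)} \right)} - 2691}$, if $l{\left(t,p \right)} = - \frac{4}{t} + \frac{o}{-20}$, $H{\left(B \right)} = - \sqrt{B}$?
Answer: $\frac{7 i \sqrt{26139270}}{690} \approx 51.868 i$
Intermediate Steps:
$l{\left(t,p \right)} = \frac{7}{10} - \frac{4}{t}$ ($l{\left(t,p \right)} = - \frac{4}{t} - \frac{14}{-20} = - \frac{4}{t} - - \frac{7}{10} = - \frac{4}{t} + \frac{7}{10} = \frac{7}{10} - \frac{4}{t}$)
$\sqrt{l{\left(-69,H{\left(-5 \right)} \right)} - 2691} = \sqrt{\left(\frac{7}{10} - \frac{4}{-69}\right) - 2691} = \sqrt{\left(\frac{7}{10} - - \frac{4}{69}\right) - 2691} = \sqrt{\left(\frac{7}{10} + \frac{4}{69}\right) - 2691} = \sqrt{\frac{523}{690} - 2691} = \sqrt{- \frac{1856267}{690}} = \frac{7 i \sqrt{26139270}}{690}$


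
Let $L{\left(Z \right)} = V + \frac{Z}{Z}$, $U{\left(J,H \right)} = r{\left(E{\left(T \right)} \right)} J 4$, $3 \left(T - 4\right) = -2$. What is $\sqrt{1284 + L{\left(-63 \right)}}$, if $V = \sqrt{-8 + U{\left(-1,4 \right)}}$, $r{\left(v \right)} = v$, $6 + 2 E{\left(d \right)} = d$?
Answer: $\frac{\sqrt{11565 + 6 i \sqrt{6}}}{3} \approx 35.847 + 0.022777 i$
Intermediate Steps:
$T = \frac{10}{3}$ ($T = 4 + \frac{1}{3} \left(-2\right) = 4 - \frac{2}{3} = \frac{10}{3} \approx 3.3333$)
$E{\left(d \right)} = -3 + \frac{d}{2}$
$U{\left(J,H \right)} = - \frac{16 J}{3}$ ($U{\left(J,H \right)} = \left(-3 + \frac{1}{2} \cdot \frac{10}{3}\right) J 4 = \left(-3 + \frac{5}{3}\right) J 4 = - \frac{4 J}{3} \cdot 4 = - \frac{16 J}{3}$)
$V = \frac{2 i \sqrt{6}}{3}$ ($V = \sqrt{-8 - - \frac{16}{3}} = \sqrt{-8 + \frac{16}{3}} = \sqrt{- \frac{8}{3}} = \frac{2 i \sqrt{6}}{3} \approx 1.633 i$)
$L{\left(Z \right)} = 1 + \frac{2 i \sqrt{6}}{3}$ ($L{\left(Z \right)} = \frac{2 i \sqrt{6}}{3} + \frac{Z}{Z} = \frac{2 i \sqrt{6}}{3} + 1 = 1 + \frac{2 i \sqrt{6}}{3}$)
$\sqrt{1284 + L{\left(-63 \right)}} = \sqrt{1284 + \left(1 + \frac{2 i \sqrt{6}}{3}\right)} = \sqrt{1285 + \frac{2 i \sqrt{6}}{3}}$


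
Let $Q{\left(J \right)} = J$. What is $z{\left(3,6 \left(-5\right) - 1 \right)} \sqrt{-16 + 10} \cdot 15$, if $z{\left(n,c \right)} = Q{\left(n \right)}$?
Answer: $45 i \sqrt{6} \approx 110.23 i$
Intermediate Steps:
$z{\left(n,c \right)} = n$
$z{\left(3,6 \left(-5\right) - 1 \right)} \sqrt{-16 + 10} \cdot 15 = 3 \sqrt{-16 + 10} \cdot 15 = 3 \sqrt{-6} \cdot 15 = 3 i \sqrt{6} \cdot 15 = 45 i \sqrt{6}$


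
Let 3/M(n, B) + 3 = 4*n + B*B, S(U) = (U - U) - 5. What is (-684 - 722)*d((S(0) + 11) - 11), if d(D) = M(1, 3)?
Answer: -2109/5 ≈ -421.80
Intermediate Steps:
S(U) = -5 (S(U) = 0 - 5 = -5)
M(n, B) = 3/(-3 + B² + 4*n) (M(n, B) = 3/(-3 + (4*n + B*B)) = 3/(-3 + (4*n + B²)) = 3/(-3 + (B² + 4*n)) = 3/(-3 + B² + 4*n))
d(D) = 3/10 (d(D) = 3/(-3 + 3² + 4*1) = 3/(-3 + 9 + 4) = 3/10)
(-684 - 722)*d((S(0) + 11) - 11) = (-684 - 722)*(3/10) = -1406*3/10 = -2109/5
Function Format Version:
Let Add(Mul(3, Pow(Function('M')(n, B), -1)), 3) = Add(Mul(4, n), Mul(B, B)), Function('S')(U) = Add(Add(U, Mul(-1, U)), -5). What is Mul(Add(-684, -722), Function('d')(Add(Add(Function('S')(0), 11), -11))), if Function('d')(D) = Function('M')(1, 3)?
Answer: Rational(-2109, 5) ≈ -421.80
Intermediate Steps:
Function('S')(U) = -5 (Function('S')(U) = Add(0, -5) = -5)
Function('M')(n, B) = Mul(3, Pow(Add(-3, Pow(B, 2), Mul(4, n)), -1)) (Function('M')(n, B) = Mul(3, Pow(Add(-3, Add(Mul(4, n), Mul(B, B))), -1)) = Mul(3, Pow(Add(-3, Add(Mul(4, n), Pow(B, 2))), -1)) = Mul(3, Pow(Add(-3, Add(Pow(B, 2), Mul(4, n))), -1)) = Mul(3, Pow(Add(-3, Pow(B, 2), Mul(4, n)), -1)))
Function('d')(D) = Rational(3, 10) (Function('d')(D) = Mul(3, Pow(Add(-3, Pow(3, 2), Mul(4, 1)), -1)) = Mul(3, Pow(Add(-3, 9, 4), -1)) = Mul(3, Pow(10, -1)) = Mul(3, Rational(1, 10)) = Rational(3, 10))
Mul(Add(-684, -722), Function('d')(Add(Add(Function('S')(0), 11), -11))) = Mul(Add(-684, -722), Rational(3, 10)) = Mul(-1406, Rational(3, 10)) = Rational(-2109, 5)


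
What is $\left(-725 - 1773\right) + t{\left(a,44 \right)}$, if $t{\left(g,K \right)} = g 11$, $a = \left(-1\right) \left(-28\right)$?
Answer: $-2190$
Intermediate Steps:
$a = 28$
$t{\left(g,K \right)} = 11 g$
$\left(-725 - 1773\right) + t{\left(a,44 \right)} = \left(-725 - 1773\right) + 11 \cdot 28 = -2498 + 308 = -2190$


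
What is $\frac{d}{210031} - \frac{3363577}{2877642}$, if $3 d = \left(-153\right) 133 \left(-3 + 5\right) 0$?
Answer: $- \frac{3363577}{2877642} \approx -1.1689$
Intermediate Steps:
$d = 0$ ($d = \frac{\left(-153\right) 133 \left(-3 + 5\right) 0}{3} = \frac{\left(-20349\right) 2 \cdot 0}{3} = \frac{\left(-20349\right) 0}{3} = \frac{1}{3} \cdot 0 = 0$)
$\frac{d}{210031} - \frac{3363577}{2877642} = \frac{0}{210031} - \frac{3363577}{2877642} = 0 \cdot \frac{1}{210031} - \frac{3363577}{2877642} = 0 - \frac{3363577}{2877642} = - \frac{3363577}{2877642}$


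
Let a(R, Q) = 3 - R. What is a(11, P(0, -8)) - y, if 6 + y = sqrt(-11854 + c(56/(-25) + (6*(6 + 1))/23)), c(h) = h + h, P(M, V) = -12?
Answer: -2 - I*sqrt(156780098)/115 ≈ -2.0 - 108.88*I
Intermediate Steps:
c(h) = 2*h
y = -6 + I*sqrt(156780098)/115 (y = -6 + sqrt(-11854 + 2*(56/(-25) + (6*(6 + 1))/23)) = -6 + sqrt(-11854 + 2*(56*(-1/25) + (6*7)*(1/23))) = -6 + sqrt(-11854 + 2*(-56/25 + 42*(1/23))) = -6 + sqrt(-11854 + 2*(-56/25 + 42/23)) = -6 + sqrt(-11854 + 2*(-238/575)) = -6 + sqrt(-11854 - 476/575) = -6 + sqrt(-6816526/575) = -6 + I*sqrt(156780098)/115 ≈ -6.0 + 108.88*I)
a(11, P(0, -8)) - y = (3 - 1*11) - (-6 + I*sqrt(156780098)/115) = (3 - 11) + (6 - I*sqrt(156780098)/115) = -8 + (6 - I*sqrt(156780098)/115) = -2 - I*sqrt(156780098)/115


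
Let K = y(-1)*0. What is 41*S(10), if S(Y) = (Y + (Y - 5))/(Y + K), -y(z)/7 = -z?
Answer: 123/2 ≈ 61.500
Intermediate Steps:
y(z) = 7*z (y(z) = -(-7)*z = 7*z)
K = 0 (K = (7*(-1))*0 = -7*0 = 0)
S(Y) = (-5 + 2*Y)/Y (S(Y) = (Y + (Y - 5))/(Y + 0) = (Y + (-5 + Y))/Y = (-5 + 2*Y)/Y)
41*S(10) = 41*(2 - 5/10) = 41*(2 - 5*⅒) = 41*(2 - ½) = 41*(3/2) = 123/2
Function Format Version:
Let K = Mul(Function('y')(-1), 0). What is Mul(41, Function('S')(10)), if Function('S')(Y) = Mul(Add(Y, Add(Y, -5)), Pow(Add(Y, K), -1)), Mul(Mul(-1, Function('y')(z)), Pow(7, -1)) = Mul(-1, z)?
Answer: Rational(123, 2) ≈ 61.500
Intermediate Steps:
Function('y')(z) = Mul(7, z) (Function('y')(z) = Mul(-7, Mul(-1, z)) = Mul(7, z))
K = 0 (K = Mul(Mul(7, -1), 0) = Mul(-7, 0) = 0)
Function('S')(Y) = Mul(Pow(Y, -1), Add(-5, Mul(2, Y))) (Function('S')(Y) = Mul(Add(Y, Add(Y, -5)), Pow(Add(Y, 0), -1)) = Mul(Add(Y, Add(-5, Y)), Pow(Y, -1)) = Mul(Add(-5, Mul(2, Y)), Pow(Y, -1)) = Mul(Pow(Y, -1), Add(-5, Mul(2, Y))))
Mul(41, Function('S')(10)) = Mul(41, Add(2, Mul(-5, Pow(10, -1)))) = Mul(41, Add(2, Mul(-5, Rational(1, 10)))) = Mul(41, Add(2, Rational(-1, 2))) = Mul(41, Rational(3, 2)) = Rational(123, 2)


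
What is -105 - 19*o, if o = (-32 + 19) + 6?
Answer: 28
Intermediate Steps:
o = -7 (o = -13 + 6 = -7)
-105 - 19*o = -105 - 19*(-7) = -105 + 133 = 28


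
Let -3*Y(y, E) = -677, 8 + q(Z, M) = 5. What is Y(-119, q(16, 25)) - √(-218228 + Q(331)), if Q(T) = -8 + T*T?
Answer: 677/3 - 15*I*√483 ≈ 225.67 - 329.66*I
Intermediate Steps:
q(Z, M) = -3 (q(Z, M) = -8 + 5 = -3)
Y(y, E) = 677/3 (Y(y, E) = -⅓*(-677) = 677/3)
Q(T) = -8 + T²
Y(-119, q(16, 25)) - √(-218228 + Q(331)) = 677/3 - √(-218228 + (-8 + 331²)) = 677/3 - √(-218228 + (-8 + 109561)) = 677/3 - √(-218228 + 109553) = 677/3 - √(-108675) = 677/3 - 15*I*√483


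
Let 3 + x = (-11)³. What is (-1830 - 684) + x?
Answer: -3848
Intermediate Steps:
x = -1334 (x = -3 + (-11)³ = -3 - 1331 = -1334)
(-1830 - 684) + x = (-1830 - 684) - 1334 = -2514 - 1334 = -3848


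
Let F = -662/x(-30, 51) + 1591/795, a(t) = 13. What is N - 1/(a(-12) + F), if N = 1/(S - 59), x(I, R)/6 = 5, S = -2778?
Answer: 2249798/15935429 ≈ 0.14118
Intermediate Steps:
x(I, R) = 30 (x(I, R) = 6*5 = 30)
F = -15952/795 (F = -662/30 + 1591/795 = -662*1/30 + 1591*(1/795) = -331/15 + 1591/795 = -15952/795 ≈ -20.065)
N = -1/2837 (N = 1/(-2778 - 59) = 1/(-2837) = -1/2837 ≈ -0.00035249)
N - 1/(a(-12) + F) = -1/2837 - 1/(13 - 15952/795) = -1/2837 - 1/(-5617/795) = -1/2837 - 1*(-795/5617) = -1/2837 + 795/5617 = 2249798/15935429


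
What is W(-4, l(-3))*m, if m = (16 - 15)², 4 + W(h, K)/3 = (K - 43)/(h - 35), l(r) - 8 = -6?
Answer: -115/13 ≈ -8.8462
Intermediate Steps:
l(r) = 2 (l(r) = 8 - 6 = 2)
W(h, K) = -12 + 3*(-43 + K)/(-35 + h) (W(h, K) = -12 + 3*((K - 43)/(h - 35)) = -12 + 3*((-43 + K)/(-35 + h)) = -12 + 3*(-43 + K)/(-35 + h))
m = 1 (m = 1² = 1)
W(-4, l(-3))*m = (3*(97 + 2 - 4*(-4))/(-35 - 4))*1 = (3*(97 + 2 + 16)/(-39))*1 = (3*(-1/39)*115)*1 = -115/13*1 = -115/13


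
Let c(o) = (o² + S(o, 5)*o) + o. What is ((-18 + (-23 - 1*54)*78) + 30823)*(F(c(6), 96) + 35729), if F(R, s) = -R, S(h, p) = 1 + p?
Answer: 884109149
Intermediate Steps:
c(o) = o² + 7*o (c(o) = (o² + (1 + 5)*o) + o = (o² + 6*o) + o = o² + 7*o)
((-18 + (-23 - 1*54)*78) + 30823)*(F(c(6), 96) + 35729) = ((-18 + (-23 - 1*54)*78) + 30823)*(-6*(7 + 6) + 35729) = ((-18 + (-23 - 54)*78) + 30823)*(-6*13 + 35729) = ((-18 - 77*78) + 30823)*(-1*78 + 35729) = ((-18 - 6006) + 30823)*(-78 + 35729) = (-6024 + 30823)*35651 = 24799*35651 = 884109149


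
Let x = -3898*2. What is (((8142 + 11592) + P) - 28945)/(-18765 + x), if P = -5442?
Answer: 14653/26561 ≈ 0.55167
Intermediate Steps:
x = -7796
(((8142 + 11592) + P) - 28945)/(-18765 + x) = (((8142 + 11592) - 5442) - 28945)/(-18765 - 7796) = ((19734 - 5442) - 28945)/(-26561) = (14292 - 28945)*(-1/26561) = -14653*(-1/26561) = 14653/26561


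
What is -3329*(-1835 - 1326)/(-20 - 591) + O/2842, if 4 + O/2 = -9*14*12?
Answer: -14954065225/868231 ≈ -17224.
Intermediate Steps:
O = -3032 (O = -8 + 2*(-9*14*12) = -8 + 2*(-126*12) = -8 + 2*(-1512) = -8 - 3024 = -3032)
-3329*(-1835 - 1326)/(-20 - 591) + O/2842 = -3329*(-1835 - 1326)/(-20 - 591) - 3032/2842 = -3329/((-611/(-3161))) - 3032*1/2842 = -3329/((-611*(-1/3161))) - 1516/1421 = -3329/611/3161 - 1516/1421 = -3329*3161/611 - 1516/1421 = -10522969/611 - 1516/1421 = -14954065225/868231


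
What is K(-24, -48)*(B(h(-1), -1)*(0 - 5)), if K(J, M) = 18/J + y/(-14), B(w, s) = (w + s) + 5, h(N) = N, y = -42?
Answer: -135/4 ≈ -33.750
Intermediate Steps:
B(w, s) = 5 + s + w (B(w, s) = (s + w) + 5 = 5 + s + w)
K(J, M) = 3 + 18/J (K(J, M) = 18/J - 42/(-14) = 18/J - 42*(-1/14) = 18/J + 3 = 3 + 18/J)
K(-24, -48)*(B(h(-1), -1)*(0 - 5)) = (3 + 18/(-24))*((5 - 1 - 1)*(0 - 5)) = (3 + 18*(-1/24))*(3*(-5)) = (3 - 3/4)*(-15) = (9/4)*(-15) = -135/4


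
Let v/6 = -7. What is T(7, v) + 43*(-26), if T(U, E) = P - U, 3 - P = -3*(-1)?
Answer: -1125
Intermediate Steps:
v = -42 (v = 6*(-7) = -42)
P = 0 (P = 3 - (-3)*(-1) = 3 - 1*3 = 3 - 3 = 0)
T(U, E) = -U (T(U, E) = 0 - U = -U)
T(7, v) + 43*(-26) = -1*7 + 43*(-26) = -7 - 1118 = -1125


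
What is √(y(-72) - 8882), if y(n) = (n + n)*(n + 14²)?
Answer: I*√26738 ≈ 163.52*I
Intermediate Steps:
y(n) = 2*n*(196 + n) (y(n) = (2*n)*(n + 196) = (2*n)*(196 + n) = 2*n*(196 + n))
√(y(-72) - 8882) = √(2*(-72)*(196 - 72) - 8882) = √(2*(-72)*124 - 8882) = √(-17856 - 8882) = √(-26738) = I*√26738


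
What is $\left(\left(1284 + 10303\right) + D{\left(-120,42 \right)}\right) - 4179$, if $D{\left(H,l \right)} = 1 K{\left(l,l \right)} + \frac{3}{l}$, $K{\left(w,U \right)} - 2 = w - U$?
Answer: $\frac{103741}{14} \approx 7410.1$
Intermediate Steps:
$K{\left(w,U \right)} = 2 + w - U$ ($K{\left(w,U \right)} = 2 - \left(U - w\right) = 2 + w - U$)
$D{\left(H,l \right)} = 2 + \frac{3}{l}$ ($D{\left(H,l \right)} = 1 \left(2 + l - l\right) + \frac{3}{l} = 1 \cdot 2 + \frac{3}{l} = 2 + \frac{3}{l}$)
$\left(\left(1284 + 10303\right) + D{\left(-120,42 \right)}\right) - 4179 = \left(\left(1284 + 10303\right) + \left(2 + \frac{3}{42}\right)\right) - 4179 = \left(11587 + \left(2 + 3 \cdot \frac{1}{42}\right)\right) - 4179 = \left(11587 + \left(2 + \frac{1}{14}\right)\right) - 4179 = \left(11587 + \frac{29}{14}\right) - 4179 = \frac{162247}{14} - 4179 = \frac{103741}{14}$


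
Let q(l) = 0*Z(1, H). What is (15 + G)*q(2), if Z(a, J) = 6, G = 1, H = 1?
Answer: 0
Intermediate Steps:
q(l) = 0 (q(l) = 0*6 = 0)
(15 + G)*q(2) = (15 + 1)*0 = 16*0 = 0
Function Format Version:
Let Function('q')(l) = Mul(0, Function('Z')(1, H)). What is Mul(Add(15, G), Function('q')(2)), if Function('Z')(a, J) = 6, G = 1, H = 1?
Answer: 0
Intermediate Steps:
Function('q')(l) = 0 (Function('q')(l) = Mul(0, 6) = 0)
Mul(Add(15, G), Function('q')(2)) = Mul(Add(15, 1), 0) = Mul(16, 0) = 0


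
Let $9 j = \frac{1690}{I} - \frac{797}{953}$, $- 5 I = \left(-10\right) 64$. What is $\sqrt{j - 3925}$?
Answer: $\frac{i \sqrt{2052560081219}}{22872} \approx 62.639 i$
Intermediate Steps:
$I = 128$ ($I = - \frac{\left(-10\right) 64}{5} = \left(- \frac{1}{5}\right) \left(-640\right) = 128$)
$j = \frac{754277}{548928}$ ($j = \frac{\frac{1690}{128} - \frac{797}{953}}{9} = \frac{1690 \cdot \frac{1}{128} - \frac{797}{953}}{9} = \frac{\frac{845}{64} - \frac{797}{953}}{9} = \frac{1}{9} \cdot \frac{754277}{60992} = \frac{754277}{548928} \approx 1.3741$)
$\sqrt{j - 3925} = \sqrt{\frac{754277}{548928} - 3925} = \sqrt{- \frac{2153788123}{548928}} = \frac{i \sqrt{2052560081219}}{22872}$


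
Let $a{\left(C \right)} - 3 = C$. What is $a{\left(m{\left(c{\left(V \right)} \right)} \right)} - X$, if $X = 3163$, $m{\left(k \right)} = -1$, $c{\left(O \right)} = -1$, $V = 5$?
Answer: $-3161$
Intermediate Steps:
$a{\left(C \right)} = 3 + C$
$a{\left(m{\left(c{\left(V \right)} \right)} \right)} - X = \left(3 - 1\right) - 3163 = 2 - 3163 = -3161$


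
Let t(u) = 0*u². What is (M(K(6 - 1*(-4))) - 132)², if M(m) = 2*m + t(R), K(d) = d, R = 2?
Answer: 12544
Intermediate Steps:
t(u) = 0
M(m) = 2*m (M(m) = 2*m + 0 = 2*m)
(M(K(6 - 1*(-4))) - 132)² = (2*(6 - 1*(-4)) - 132)² = (2*(6 + 4) - 132)² = (2*10 - 132)² = (20 - 132)² = (-112)² = 12544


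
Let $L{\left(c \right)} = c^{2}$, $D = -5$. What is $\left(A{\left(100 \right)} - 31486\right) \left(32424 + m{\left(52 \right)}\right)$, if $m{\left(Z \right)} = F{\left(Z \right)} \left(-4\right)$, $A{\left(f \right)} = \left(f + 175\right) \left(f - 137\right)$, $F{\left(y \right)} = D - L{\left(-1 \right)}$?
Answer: $-1351816128$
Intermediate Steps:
$F{\left(y \right)} = -6$ ($F{\left(y \right)} = -5 - \left(-1\right)^{2} = -5 - 1 = -6$)
$A{\left(f \right)} = \left(-137 + f\right) \left(175 + f\right)$ ($A{\left(f \right)} = \left(175 + f\right) \left(-137 + f\right) = \left(-137 + f\right) \left(175 + f\right)$)
$m{\left(Z \right)} = 24$ ($m{\left(Z \right)} = \left(-6\right) \left(-4\right) = 24$)
$\left(A{\left(100 \right)} - 31486\right) \left(32424 + m{\left(52 \right)}\right) = \left(\left(-23975 + 100^{2} + 38 \cdot 100\right) - 31486\right) \left(32424 + 24\right) = \left(\left(-23975 + 10000 + 3800\right) - 31486\right) 32448 = \left(-10175 - 31486\right) 32448 = \left(-41661\right) 32448 = -1351816128$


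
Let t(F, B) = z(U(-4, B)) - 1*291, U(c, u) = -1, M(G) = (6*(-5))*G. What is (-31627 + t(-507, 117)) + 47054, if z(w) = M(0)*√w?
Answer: 15136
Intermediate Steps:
M(G) = -30*G
z(w) = 0 (z(w) = (-30*0)*√w = 0*√w = 0)
t(F, B) = -291 (t(F, B) = 0 - 1*291 = 0 - 291 = -291)
(-31627 + t(-507, 117)) + 47054 = (-31627 - 291) + 47054 = -31918 + 47054 = 15136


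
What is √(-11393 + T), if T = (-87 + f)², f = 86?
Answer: 8*I*√178 ≈ 106.73*I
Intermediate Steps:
T = 1 (T = (-87 + 86)² = (-1)² = 1)
√(-11393 + T) = √(-11393 + 1) = √(-11392) = 8*I*√178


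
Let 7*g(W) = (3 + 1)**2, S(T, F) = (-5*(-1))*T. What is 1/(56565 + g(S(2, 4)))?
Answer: 7/395971 ≈ 1.7678e-5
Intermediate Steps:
S(T, F) = 5*T
g(W) = 16/7 (g(W) = (3 + 1)**2/7 = (1/7)*4**2 = (1/7)*16 = 16/7)
1/(56565 + g(S(2, 4))) = 1/(56565 + 16/7) = 1/(395971/7) = 7/395971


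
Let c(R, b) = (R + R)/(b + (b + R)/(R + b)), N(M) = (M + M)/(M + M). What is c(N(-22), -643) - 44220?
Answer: -14194621/321 ≈ -44220.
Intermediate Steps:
N(M) = 1 (N(M) = (2*M)/((2*M)) = (2*M)*(1/(2*M)) = 1)
c(R, b) = 2*R/(1 + b) (c(R, b) = (2*R)/(b + (R + b)/(R + b)) = (2*R)/(b + 1) = (2*R)/(1 + b) = 2*R/(1 + b))
c(N(-22), -643) - 44220 = 2*1/(1 - 643) - 44220 = 2*1/(-642) - 44220 = 2*1*(-1/642) - 44220 = -1/321 - 44220 = -14194621/321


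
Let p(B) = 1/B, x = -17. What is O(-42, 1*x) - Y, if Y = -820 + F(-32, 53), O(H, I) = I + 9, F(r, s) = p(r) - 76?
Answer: 28417/32 ≈ 888.03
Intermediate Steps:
F(r, s) = -76 + 1/r (F(r, s) = 1/r - 76 = -76 + 1/r)
O(H, I) = 9 + I
Y = -28673/32 (Y = -820 + (-76 + 1/(-32)) = -820 + (-76 - 1/32) = -820 - 2433/32 = -28673/32 ≈ -896.03)
O(-42, 1*x) - Y = (9 + 1*(-17)) - 1*(-28673/32) = (9 - 17) + 28673/32 = -8 + 28673/32 = 28417/32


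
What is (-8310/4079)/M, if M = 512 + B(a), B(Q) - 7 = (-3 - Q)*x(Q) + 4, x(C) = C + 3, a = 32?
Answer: 1385/477243 ≈ 0.0029021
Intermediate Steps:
x(C) = 3 + C
B(Q) = 11 + (-3 - Q)*(3 + Q) (B(Q) = 7 + ((-3 - Q)*(3 + Q) + 4) = 7 + (4 + (-3 - Q)*(3 + Q)) = 11 + (-3 - Q)*(3 + Q))
M = -702 (M = 512 + (2 - 1*32² - 6*32) = 512 + (2 - 1*1024 - 192) = 512 + (2 - 1024 - 192) = 512 - 1214 = -702)
(-8310/4079)/M = -8310/4079/(-702) = -8310*1/4079*(-1/702) = -8310/4079*(-1/702) = 1385/477243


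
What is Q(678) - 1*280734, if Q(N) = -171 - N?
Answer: -281583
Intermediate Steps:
Q(678) - 1*280734 = (-171 - 1*678) - 1*280734 = (-171 - 678) - 280734 = -849 - 280734 = -281583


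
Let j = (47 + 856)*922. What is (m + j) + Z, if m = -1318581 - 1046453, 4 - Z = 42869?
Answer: -1575333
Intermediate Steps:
Z = -42865 (Z = 4 - 1*42869 = 4 - 42869 = -42865)
m = -2365034
j = 832566 (j = 903*922 = 832566)
(m + j) + Z = (-2365034 + 832566) - 42865 = -1532468 - 42865 = -1575333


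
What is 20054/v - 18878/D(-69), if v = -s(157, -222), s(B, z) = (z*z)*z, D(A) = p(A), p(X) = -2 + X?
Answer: 2791169297/10497492 ≈ 265.89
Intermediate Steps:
D(A) = -2 + A
s(B, z) = z**3 (s(B, z) = z**2*z = z**3)
v = 10941048 (v = -1*(-222)**3 = -1*(-10941048) = 10941048)
20054/v - 18878/D(-69) = 20054/10941048 - 18878/(-2 - 69) = 20054*(1/10941048) - 18878/(-71) = 271/147852 - 18878*(-1/71) = 271/147852 + 18878/71 = 2791169297/10497492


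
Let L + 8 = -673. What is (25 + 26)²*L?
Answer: -1771281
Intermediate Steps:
L = -681 (L = -8 - 673 = -681)
(25 + 26)²*L = (25 + 26)²*(-681) = 51²*(-681) = 2601*(-681) = -1771281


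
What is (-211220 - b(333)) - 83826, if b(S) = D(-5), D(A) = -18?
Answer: -295028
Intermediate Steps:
b(S) = -18
(-211220 - b(333)) - 83826 = (-211220 - 1*(-18)) - 83826 = (-211220 + 18) - 83826 = -211202 - 83826 = -295028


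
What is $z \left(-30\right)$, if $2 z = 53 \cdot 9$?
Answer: $-7155$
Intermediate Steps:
$z = \frac{477}{2}$ ($z = \frac{53 \cdot 9}{2} = \frac{1}{2} \cdot 477 = \frac{477}{2} \approx 238.5$)
$z \left(-30\right) = \frac{477}{2} \left(-30\right) = -7155$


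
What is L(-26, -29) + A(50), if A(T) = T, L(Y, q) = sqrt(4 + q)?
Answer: 50 + 5*I ≈ 50.0 + 5.0*I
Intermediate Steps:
L(-26, -29) + A(50) = sqrt(4 - 29) + 50 = sqrt(-25) + 50 = 5*I + 50 = 50 + 5*I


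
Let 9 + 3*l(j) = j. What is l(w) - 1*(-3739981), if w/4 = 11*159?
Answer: 3742310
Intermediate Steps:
w = 6996 (w = 4*(11*159) = 4*1749 = 6996)
l(j) = -3 + j/3
l(w) - 1*(-3739981) = (-3 + (⅓)*6996) - 1*(-3739981) = (-3 + 2332) + 3739981 = 2329 + 3739981 = 3742310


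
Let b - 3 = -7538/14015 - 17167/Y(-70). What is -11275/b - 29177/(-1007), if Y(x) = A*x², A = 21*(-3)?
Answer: -9760829016906763/2193831349967 ≈ -4449.2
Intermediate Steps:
A = -63
Y(x) = -63*x²
b = 2178581281/865286100 (b = 3 + (-7538/14015 - 17167/((-63*(-70)²))) = 3 + (-7538*1/14015 - 17167/((-63*4900))) = 3 + (-7538/14015 - 17167/(-308700)) = 3 + (-7538/14015 - 17167*(-1/308700)) = 3 + (-7538/14015 + 17167/308700) = 3 - 417277019/865286100 = 2178581281/865286100 ≈ 2.5178)
-11275/b - 29177/(-1007) = -11275/2178581281/865286100 - 29177/(-1007) = -11275*865286100/2178581281 - 29177*(-1/1007) = -9756100777500/2178581281 + 29177/1007 = -9760829016906763/2193831349967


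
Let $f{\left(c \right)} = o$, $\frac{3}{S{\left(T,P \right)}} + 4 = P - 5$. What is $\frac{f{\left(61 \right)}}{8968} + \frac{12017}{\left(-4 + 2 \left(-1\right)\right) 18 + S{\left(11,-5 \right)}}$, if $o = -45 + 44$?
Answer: $- \frac{1508759899}{13586520} \approx -111.05$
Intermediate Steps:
$S{\left(T,P \right)} = \frac{3}{-9 + P}$ ($S{\left(T,P \right)} = \frac{3}{-4 + \left(P - 5\right)} = \frac{3}{-4 + \left(-5 + P\right)} = \frac{3}{-9 + P}$)
$o = -1$
$f{\left(c \right)} = -1$
$\frac{f{\left(61 \right)}}{8968} + \frac{12017}{\left(-4 + 2 \left(-1\right)\right) 18 + S{\left(11,-5 \right)}} = - \frac{1}{8968} + \frac{12017}{\left(-4 + 2 \left(-1\right)\right) 18 + \frac{3}{-9 - 5}} = \left(-1\right) \frac{1}{8968} + \frac{12017}{\left(-4 - 2\right) 18 + \frac{3}{-14}} = - \frac{1}{8968} + \frac{12017}{\left(-6\right) 18 + 3 \left(- \frac{1}{14}\right)} = - \frac{1}{8968} + \frac{12017}{-108 - \frac{3}{14}} = - \frac{1}{8968} + \frac{12017}{- \frac{1515}{14}} = - \frac{1}{8968} + 12017 \left(- \frac{14}{1515}\right) = - \frac{1}{8968} - \frac{168238}{1515} = - \frac{1508759899}{13586520}$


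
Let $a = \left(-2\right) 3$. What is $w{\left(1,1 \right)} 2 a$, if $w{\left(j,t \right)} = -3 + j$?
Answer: $24$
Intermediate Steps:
$a = -6$
$w{\left(1,1 \right)} 2 a = \left(-3 + 1\right) 2 \left(-6\right) = \left(-2\right) 2 \left(-6\right) = \left(-4\right) \left(-6\right) = 24$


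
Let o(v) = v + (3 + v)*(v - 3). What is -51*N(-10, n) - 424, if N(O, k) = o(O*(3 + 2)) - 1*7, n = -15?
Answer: -124558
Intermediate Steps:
o(v) = v + (-3 + v)*(3 + v) (o(v) = v + (3 + v)*(-3 + v) = v + (-3 + v)*(3 + v))
N(O, k) = -16 + 5*O + 25*O² (N(O, k) = (-9 + O*(3 + 2) + (O*(3 + 2))²) - 1*7 = (-9 + O*5 + (O*5)²) - 7 = (-9 + 5*O + (5*O)²) - 7 = (-9 + 5*O + 25*O²) - 7 = -16 + 5*O + 25*O²)
-51*N(-10, n) - 424 = -51*(-16 + 5*(-10) + 25*(-10)²) - 424 = -51*(-16 - 50 + 25*100) - 424 = -51*(-16 - 50 + 2500) - 424 = -51*2434 - 424 = -124134 - 424 = -124558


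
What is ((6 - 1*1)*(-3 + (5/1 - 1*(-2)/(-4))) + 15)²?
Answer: 2025/4 ≈ 506.25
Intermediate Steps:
((6 - 1*1)*(-3 + (5/1 - 1*(-2)/(-4))) + 15)² = ((6 - 1)*(-3 + (5*1 + 2*(-¼))) + 15)² = (5*(-3 + (5 - ½)) + 15)² = (5*(-3 + 9/2) + 15)² = (5*(3/2) + 15)² = (15/2 + 15)² = (45/2)² = 2025/4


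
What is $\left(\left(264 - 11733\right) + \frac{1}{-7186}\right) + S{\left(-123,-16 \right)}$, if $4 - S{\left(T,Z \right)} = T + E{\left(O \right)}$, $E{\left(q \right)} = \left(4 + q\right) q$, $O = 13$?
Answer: $- \frac{83091719}{7186} \approx -11563.0$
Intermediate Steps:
$E{\left(q \right)} = q \left(4 + q\right)$
$S{\left(T,Z \right)} = -217 - T$ ($S{\left(T,Z \right)} = 4 - \left(T + 13 \left(4 + 13\right)\right) = 4 - \left(T + 13 \cdot 17\right) = 4 - \left(T + 221\right) = 4 - \left(221 + T\right) = -217 - T$)
$\left(\left(264 - 11733\right) + \frac{1}{-7186}\right) + S{\left(-123,-16 \right)} = \left(\left(264 - 11733\right) + \frac{1}{-7186}\right) - 94 = \left(\left(264 - 11733\right) - \frac{1}{7186}\right) + \left(-217 + 123\right) = \left(-11469 - \frac{1}{7186}\right) - 94 = - \frac{82416235}{7186} - 94 = - \frac{83091719}{7186}$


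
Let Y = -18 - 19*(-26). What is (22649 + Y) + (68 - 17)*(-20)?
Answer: 22105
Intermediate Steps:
Y = 476 (Y = -18 + 494 = 476)
(22649 + Y) + (68 - 17)*(-20) = (22649 + 476) + (68 - 17)*(-20) = 23125 + 51*(-20) = 23125 - 1020 = 22105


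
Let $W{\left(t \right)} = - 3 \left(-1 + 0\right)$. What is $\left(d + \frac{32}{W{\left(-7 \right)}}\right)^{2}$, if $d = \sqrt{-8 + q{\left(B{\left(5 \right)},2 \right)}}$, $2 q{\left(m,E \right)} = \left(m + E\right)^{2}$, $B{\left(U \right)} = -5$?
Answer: $\frac{1985}{18} + \frac{32 i \sqrt{14}}{3} \approx 110.28 + 39.911 i$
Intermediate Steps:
$q{\left(m,E \right)} = \frac{\left(E + m\right)^{2}}{2}$ ($q{\left(m,E \right)} = \frac{\left(m + E\right)^{2}}{2} = \frac{\left(E + m\right)^{2}}{2}$)
$W{\left(t \right)} = 3$ ($W{\left(t \right)} = \left(-3\right) \left(-1\right) = 3$)
$d = \frac{i \sqrt{14}}{2}$ ($d = \sqrt{-8 + \frac{\left(2 - 5\right)^{2}}{2}} = \sqrt{-8 + \frac{\left(-3\right)^{2}}{2}} = \sqrt{-8 + \frac{1}{2} \cdot 9} = \sqrt{-8 + \frac{9}{2}} = \sqrt{- \frac{7}{2}} = \frac{i \sqrt{14}}{2} \approx 1.8708 i$)
$\left(d + \frac{32}{W{\left(-7 \right)}}\right)^{2} = \left(\frac{i \sqrt{14}}{2} + \frac{32}{3}\right)^{2} = \left(\frac{32}{3} + \frac{i \sqrt{14}}{2}\right)^{2}$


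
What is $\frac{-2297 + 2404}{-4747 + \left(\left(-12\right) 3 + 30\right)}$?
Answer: $- \frac{107}{4753} \approx -0.022512$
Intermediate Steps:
$\frac{-2297 + 2404}{-4747 + \left(\left(-12\right) 3 + 30\right)} = \frac{107}{-4747 + \left(-36 + 30\right)} = \frac{107}{-4747 - 6} = \frac{107}{-4753} = 107 \left(- \frac{1}{4753}\right) = - \frac{107}{4753}$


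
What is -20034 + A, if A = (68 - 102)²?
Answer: -18878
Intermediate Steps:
A = 1156 (A = (-34)² = 1156)
-20034 + A = -20034 + 1156 = -18878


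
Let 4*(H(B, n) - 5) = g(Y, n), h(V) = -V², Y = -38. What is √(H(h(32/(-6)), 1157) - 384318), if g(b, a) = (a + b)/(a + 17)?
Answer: I*√2118756223846/2348 ≈ 619.93*I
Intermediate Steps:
g(b, a) = (a + b)/(17 + a)
H(B, n) = 5 + (-38 + n)/(4*(17 + n)) (H(B, n) = 5 + ((n - 38)/(17 + n))/4 = 5 + ((-38 + n)/(17 + n))/4 = 5 + (-38 + n)/(4*(17 + n)))
√(H(h(32/(-6)), 1157) - 384318) = √((302 + 21*1157)/(4*(17 + 1157)) - 384318) = √((¼)*(302 + 24297)/1174 - 384318) = √((¼)*(1/1174)*24599 - 384318) = √(24599/4696 - 384318) = √(-1804732729/4696) = I*√2118756223846/2348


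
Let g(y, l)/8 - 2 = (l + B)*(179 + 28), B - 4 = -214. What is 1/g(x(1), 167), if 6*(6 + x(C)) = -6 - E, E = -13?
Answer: -1/71192 ≈ -1.4047e-5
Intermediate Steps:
x(C) = -29/6 (x(C) = -6 + (-6 - 1*(-13))/6 = -6 + (-6 + 13)/6 = -6 + (⅙)*7 = -6 + 7/6 = -29/6)
B = -210 (B = 4 - 214 = -210)
g(y, l) = -347744 + 1656*l (g(y, l) = 16 + 8*((l - 210)*(179 + 28)) = 16 + 8*((-210 + l)*207) = 16 + 8*(-43470 + 207*l) = 16 + (-347760 + 1656*l) = -347744 + 1656*l)
1/g(x(1), 167) = 1/(-347744 + 1656*167) = 1/(-347744 + 276552) = 1/(-71192) = -1/71192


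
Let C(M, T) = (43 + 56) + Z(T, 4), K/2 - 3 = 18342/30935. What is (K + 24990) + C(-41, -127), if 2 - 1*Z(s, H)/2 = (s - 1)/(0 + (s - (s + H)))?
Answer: 774494409/30935 ≈ 25036.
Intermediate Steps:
Z(s, H) = 4 + 2*(-1 + s)/H (Z(s, H) = 4 - 2*(s - 1)/(0 + (s - (s + H))) = 4 - 2*(-1 + s)/(0 + (s - (H + s))) = 4 - 2*(-1 + s)/(0 + (s + (-H - s))) = 4 - 2*(-1 + s)/(0 - H) = 4 - 2*(-1 + s)/((-H)) = 4 - 2*(-1 + s)*(-1/H) = 4 - (-2)*(-1 + s)/H = 4 + 2*(-1 + s)/H)
K = 222294/30935 (K = 6 + 2*(18342/30935) = 6 + 36684/30935 = 222294/30935 ≈ 7.1858)
C(M, T) = 205/2 + T/2 (C(M, T) = (43 + 56) + 2*(-1 + T + 2*4)/4 = 99 + 2*(1/4)*(-1 + T + 8) = 99 + 2*(1/4)*(7 + T) = 99 + (7/2 + T/2) = 205/2 + T/2)
(K + 24990) + C(-41, -127) = (222294/30935 + 24990) + (205/2 + (1/2)*(-127)) = 773287944/30935 + (205/2 - 127/2) = 773287944/30935 + 39 = 774494409/30935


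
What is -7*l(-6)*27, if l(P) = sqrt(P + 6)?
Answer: 0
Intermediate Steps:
l(P) = sqrt(6 + P)
-7*l(-6)*27 = -7*sqrt(6 - 6)*27 = -7*sqrt(0)*27 = -7*0*27 = 0*27 = 0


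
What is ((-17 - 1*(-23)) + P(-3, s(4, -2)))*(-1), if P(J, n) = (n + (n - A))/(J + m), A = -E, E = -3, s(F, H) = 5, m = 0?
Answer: -11/3 ≈ -3.6667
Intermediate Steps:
A = 3 (A = -1*(-3) = 3)
P(J, n) = (-3 + 2*n)/J (P(J, n) = (n + (n - 1*3))/(J + 0) = (n + (n - 3))/J = (n + (-3 + n))/J = (-3 + 2*n)/J)
((-17 - 1*(-23)) + P(-3, s(4, -2)))*(-1) = ((-17 - 1*(-23)) + (-3 + 2*5)/(-3))*(-1) = ((-17 + 23) - (-3 + 10)/3)*(-1) = (6 - ⅓*7)*(-1) = (6 - 7/3)*(-1) = (11/3)*(-1) = -11/3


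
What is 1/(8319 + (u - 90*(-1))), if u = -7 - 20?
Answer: 1/8382 ≈ 0.00011930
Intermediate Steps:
u = -27
1/(8319 + (u - 90*(-1))) = 1/(8319 + (-27 - 90*(-1))) = 1/(8319 + (-27 - 18*(-5))) = 1/(8319 + (-27 + 90)) = 1/(8319 + 63) = 1/8382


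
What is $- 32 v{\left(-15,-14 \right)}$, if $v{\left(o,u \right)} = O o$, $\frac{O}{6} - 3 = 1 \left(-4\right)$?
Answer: $-2880$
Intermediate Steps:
$O = -6$ ($O = 18 + 6 \cdot 1 \left(-4\right) = 18 + 6 \left(-4\right) = 18 - 24 = -6$)
$v{\left(o,u \right)} = - 6 o$
$- 32 v{\left(-15,-14 \right)} = - 32 \left(\left(-6\right) \left(-15\right)\right) = \left(-32\right) 90 = -2880$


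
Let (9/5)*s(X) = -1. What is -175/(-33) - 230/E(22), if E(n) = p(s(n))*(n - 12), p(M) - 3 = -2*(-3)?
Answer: 272/99 ≈ 2.7475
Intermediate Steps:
s(X) = -5/9 (s(X) = (5/9)*(-1) = -5/9)
p(M) = 9 (p(M) = 3 - 2*(-3) = 3 + 6 = 9)
E(n) = -108 + 9*n (E(n) = 9*(n - 12) = 9*(-12 + n) = -108 + 9*n)
-175/(-33) - 230/E(22) = -175/(-33) - 230/(-108 + 9*22) = -175*(-1/33) - 230/(-108 + 198) = 175/33 - 230/90 = 175/33 - 230*1/90 = 175/33 - 23/9 = 272/99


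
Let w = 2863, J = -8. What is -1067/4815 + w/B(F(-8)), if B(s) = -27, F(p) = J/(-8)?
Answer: -1534906/14445 ≈ -106.26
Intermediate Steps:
F(p) = 1 (F(p) = -8/(-8) = -8*(-⅛) = 1)
-1067/4815 + w/B(F(-8)) = -1067/4815 + 2863/(-27) = -1067*1/4815 + 2863*(-1/27) = -1067/4815 - 2863/27 = -1534906/14445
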